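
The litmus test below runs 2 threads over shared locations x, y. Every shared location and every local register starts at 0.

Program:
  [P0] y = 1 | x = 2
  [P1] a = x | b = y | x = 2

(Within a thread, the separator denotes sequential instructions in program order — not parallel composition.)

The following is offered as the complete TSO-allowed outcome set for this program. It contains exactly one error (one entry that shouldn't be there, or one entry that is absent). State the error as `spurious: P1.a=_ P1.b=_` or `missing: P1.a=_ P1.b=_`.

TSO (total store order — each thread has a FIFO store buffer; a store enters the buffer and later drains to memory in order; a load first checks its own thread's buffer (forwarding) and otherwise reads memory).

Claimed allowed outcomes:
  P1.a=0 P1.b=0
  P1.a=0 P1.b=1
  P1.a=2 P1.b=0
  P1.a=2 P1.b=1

spurious: P1.a=2 P1.b=0

outcome vector order: (P1.a,P1.b)
[TSO] allowed = {00 01 21}
claimed∖TSO = {20}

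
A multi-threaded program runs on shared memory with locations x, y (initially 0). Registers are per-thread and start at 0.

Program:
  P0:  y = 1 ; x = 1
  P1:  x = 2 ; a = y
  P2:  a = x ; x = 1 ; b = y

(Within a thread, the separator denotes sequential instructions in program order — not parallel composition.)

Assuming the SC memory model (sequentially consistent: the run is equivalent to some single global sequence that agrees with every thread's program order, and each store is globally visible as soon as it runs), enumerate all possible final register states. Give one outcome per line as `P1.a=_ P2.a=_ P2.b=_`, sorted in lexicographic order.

outcome vector order: (P1.a,P2.a,P2.b)
|SC outcomes| = 10

P1.a=0 P2.a=0 P2.b=0
P1.a=0 P2.a=0 P2.b=1
P1.a=0 P2.a=1 P2.b=1
P1.a=0 P2.a=2 P2.b=0
P1.a=0 P2.a=2 P2.b=1
P1.a=1 P2.a=0 P2.b=0
P1.a=1 P2.a=0 P2.b=1
P1.a=1 P2.a=1 P2.b=1
P1.a=1 P2.a=2 P2.b=0
P1.a=1 P2.a=2 P2.b=1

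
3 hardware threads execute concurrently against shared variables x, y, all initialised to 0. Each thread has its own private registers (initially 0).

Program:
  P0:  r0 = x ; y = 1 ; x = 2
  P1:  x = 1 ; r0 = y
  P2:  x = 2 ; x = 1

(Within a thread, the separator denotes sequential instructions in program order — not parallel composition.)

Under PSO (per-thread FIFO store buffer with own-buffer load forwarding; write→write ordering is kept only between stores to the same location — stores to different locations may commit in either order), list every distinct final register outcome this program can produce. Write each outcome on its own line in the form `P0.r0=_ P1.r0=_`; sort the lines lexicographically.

outcome vector order: (P0.r0,P1.r0)
|PSO outcomes| = 6

P0.r0=0 P1.r0=0
P0.r0=0 P1.r0=1
P0.r0=1 P1.r0=0
P0.r0=1 P1.r0=1
P0.r0=2 P1.r0=0
P0.r0=2 P1.r0=1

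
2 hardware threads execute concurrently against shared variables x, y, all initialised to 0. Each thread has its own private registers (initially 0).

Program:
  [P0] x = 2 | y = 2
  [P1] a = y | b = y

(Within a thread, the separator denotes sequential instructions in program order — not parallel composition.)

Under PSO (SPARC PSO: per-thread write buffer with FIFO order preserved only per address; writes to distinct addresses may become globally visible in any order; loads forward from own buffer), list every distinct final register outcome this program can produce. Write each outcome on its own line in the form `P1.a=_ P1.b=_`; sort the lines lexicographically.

outcome vector order: (P1.a,P1.b)
|PSO outcomes| = 3

P1.a=0 P1.b=0
P1.a=0 P1.b=2
P1.a=2 P1.b=2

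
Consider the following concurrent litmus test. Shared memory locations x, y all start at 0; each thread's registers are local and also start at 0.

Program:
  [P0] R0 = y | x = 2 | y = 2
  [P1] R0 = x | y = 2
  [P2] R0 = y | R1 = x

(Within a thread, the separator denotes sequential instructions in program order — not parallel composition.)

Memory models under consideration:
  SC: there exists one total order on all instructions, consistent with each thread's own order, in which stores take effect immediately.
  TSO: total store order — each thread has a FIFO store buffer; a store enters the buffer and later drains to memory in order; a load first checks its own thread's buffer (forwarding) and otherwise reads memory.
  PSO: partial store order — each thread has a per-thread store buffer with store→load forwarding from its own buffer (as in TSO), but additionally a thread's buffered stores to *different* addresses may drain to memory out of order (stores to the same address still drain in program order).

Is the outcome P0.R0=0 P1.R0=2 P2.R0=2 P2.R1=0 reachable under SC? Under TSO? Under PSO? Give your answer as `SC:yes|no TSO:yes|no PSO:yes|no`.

outcome vector order: (P0.R0,P1.R0,P2.R0,P2.R1)
under SC → <0 0 0 0>; <0 0 0 2>; <0 0 2 0>; <0 0 2 2>; <0 2 0 0>; <0 2 0 2>; <0 2 2 2>; <2 0 0 0>; <2 0 0 2>; <2 0 2 0>; <2 0 2 2>
under TSO → <0 0 0 0>; <0 0 0 2>; <0 0 2 0>; <0 0 2 2>; <0 2 0 0>; <0 2 0 2>; <0 2 2 2>; <2 0 0 0>; <2 0 0 2>; <2 0 2 0>; <2 0 2 2>
under PSO → <0 0 0 0>; <0 0 0 2>; <0 0 2 0>; <0 0 2 2>; <0 2 0 0>; <0 2 0 2>; <0 2 2 0>; <0 2 2 2>; <2 0 0 0>; <2 0 0 2>; <2 0 2 0>; <2 0 2 2>
target <0 2 2 0> ∈ {PSO}

SC:no TSO:no PSO:yes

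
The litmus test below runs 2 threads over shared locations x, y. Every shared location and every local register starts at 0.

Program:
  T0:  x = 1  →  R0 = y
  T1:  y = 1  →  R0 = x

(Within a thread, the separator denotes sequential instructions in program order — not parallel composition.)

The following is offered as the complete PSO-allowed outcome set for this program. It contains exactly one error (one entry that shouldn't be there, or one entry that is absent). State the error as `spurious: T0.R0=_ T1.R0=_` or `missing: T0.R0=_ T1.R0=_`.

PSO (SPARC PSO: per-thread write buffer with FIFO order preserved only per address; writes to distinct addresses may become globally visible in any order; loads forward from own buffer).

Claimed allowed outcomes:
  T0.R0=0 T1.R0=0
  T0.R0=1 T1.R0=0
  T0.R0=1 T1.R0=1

outcome vector order: (T0.R0,T1.R0)
PSO (4): 00 01 10 11
PSO∖claimed = {01}

missing: T0.R0=0 T1.R0=1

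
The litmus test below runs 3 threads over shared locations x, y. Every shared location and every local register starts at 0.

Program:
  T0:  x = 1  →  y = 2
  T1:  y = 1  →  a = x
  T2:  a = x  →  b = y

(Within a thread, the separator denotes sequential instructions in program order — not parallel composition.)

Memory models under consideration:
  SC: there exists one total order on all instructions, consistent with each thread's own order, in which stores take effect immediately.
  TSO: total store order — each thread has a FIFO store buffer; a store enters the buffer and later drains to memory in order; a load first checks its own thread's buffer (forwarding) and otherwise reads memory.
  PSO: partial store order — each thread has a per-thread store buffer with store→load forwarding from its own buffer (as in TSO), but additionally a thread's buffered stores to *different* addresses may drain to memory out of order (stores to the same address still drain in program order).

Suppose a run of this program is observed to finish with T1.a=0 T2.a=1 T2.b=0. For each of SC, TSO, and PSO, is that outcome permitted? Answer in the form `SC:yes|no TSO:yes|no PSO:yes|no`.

SC:no TSO:yes PSO:yes

outcome vector order: (T1.a,T2.a,T2.b)
under SC → 0/0/0, 0/0/1, 0/0/2, 0/1/1, 0/1/2, 1/0/0, 1/0/1, 1/0/2, 1/1/0, 1/1/1, 1/1/2
under TSO → 0/0/0, 0/0/1, 0/0/2, 0/1/0, 0/1/1, 0/1/2, 1/0/0, 1/0/1, 1/0/2, 1/1/0, 1/1/1, 1/1/2
under PSO → 0/0/0, 0/0/1, 0/0/2, 0/1/0, 0/1/1, 0/1/2, 1/0/0, 1/0/1, 1/0/2, 1/1/0, 1/1/1, 1/1/2
target 0/1/0 ∈ {TSO,PSO}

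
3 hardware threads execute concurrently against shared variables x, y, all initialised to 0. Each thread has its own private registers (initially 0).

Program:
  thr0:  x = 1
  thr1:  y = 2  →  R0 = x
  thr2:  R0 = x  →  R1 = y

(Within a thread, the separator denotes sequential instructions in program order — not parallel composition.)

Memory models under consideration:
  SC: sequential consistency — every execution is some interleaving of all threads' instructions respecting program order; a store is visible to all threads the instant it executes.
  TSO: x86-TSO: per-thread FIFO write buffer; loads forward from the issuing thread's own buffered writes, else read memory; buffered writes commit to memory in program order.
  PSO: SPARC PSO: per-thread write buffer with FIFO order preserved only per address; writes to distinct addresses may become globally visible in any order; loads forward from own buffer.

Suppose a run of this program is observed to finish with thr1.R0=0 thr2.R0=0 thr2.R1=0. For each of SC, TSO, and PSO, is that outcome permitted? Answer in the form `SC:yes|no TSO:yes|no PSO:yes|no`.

SC:yes TSO:yes PSO:yes

outcome vector order: (thr1.R0,thr2.R0,thr2.R1)
[SC] allowed = {0/0/0 0/0/2 0/1/2 1/0/0 1/0/2 1/1/0 1/1/2}
[TSO] allowed = {0/0/0 0/0/2 0/1/0 0/1/2 1/0/0 1/0/2 1/1/0 1/1/2}
[PSO] allowed = {0/0/0 0/0/2 0/1/0 0/1/2 1/0/0 1/0/2 1/1/0 1/1/2}
target 0/0/0 ∈ {SC,TSO,PSO}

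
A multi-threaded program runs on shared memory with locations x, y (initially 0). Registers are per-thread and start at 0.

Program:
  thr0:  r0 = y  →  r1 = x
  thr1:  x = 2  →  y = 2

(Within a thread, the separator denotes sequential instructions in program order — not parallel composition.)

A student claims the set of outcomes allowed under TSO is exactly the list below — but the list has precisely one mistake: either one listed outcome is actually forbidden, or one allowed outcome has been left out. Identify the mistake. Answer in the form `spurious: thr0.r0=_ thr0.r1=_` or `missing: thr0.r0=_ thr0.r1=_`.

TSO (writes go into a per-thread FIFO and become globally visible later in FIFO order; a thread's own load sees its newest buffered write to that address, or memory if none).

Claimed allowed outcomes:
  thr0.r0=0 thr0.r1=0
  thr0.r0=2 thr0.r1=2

missing: thr0.r0=0 thr0.r1=2

outcome vector order: (thr0.r0,thr0.r1)
under TSO → (0,0); (0,2); (2,2)
TSO∖claimed = {(0,2)}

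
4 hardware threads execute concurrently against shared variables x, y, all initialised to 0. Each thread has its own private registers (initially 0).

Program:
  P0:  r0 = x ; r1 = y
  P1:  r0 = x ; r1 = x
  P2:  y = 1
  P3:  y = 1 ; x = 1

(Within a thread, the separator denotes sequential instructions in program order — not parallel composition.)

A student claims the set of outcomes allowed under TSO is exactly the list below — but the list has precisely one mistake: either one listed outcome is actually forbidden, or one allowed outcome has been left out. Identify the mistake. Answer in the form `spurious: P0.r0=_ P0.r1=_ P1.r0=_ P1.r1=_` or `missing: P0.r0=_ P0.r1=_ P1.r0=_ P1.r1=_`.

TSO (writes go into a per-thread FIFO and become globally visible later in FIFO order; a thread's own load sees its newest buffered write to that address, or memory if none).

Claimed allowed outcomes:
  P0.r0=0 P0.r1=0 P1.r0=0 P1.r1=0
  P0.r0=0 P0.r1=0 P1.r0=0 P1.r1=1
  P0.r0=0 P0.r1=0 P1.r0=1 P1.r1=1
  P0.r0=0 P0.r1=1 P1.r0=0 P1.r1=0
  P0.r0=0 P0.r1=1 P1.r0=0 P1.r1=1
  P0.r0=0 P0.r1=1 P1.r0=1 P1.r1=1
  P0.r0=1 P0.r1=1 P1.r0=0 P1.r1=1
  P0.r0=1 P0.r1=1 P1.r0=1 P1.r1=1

outcome vector order: (P0.r0,P0.r1,P1.r0,P1.r1)
under TSO → (0,0,0,0); (0,0,0,1); (0,0,1,1); (0,1,0,0); (0,1,0,1); (0,1,1,1); (1,1,0,0); (1,1,0,1); (1,1,1,1)
TSO∖claimed = {(1,1,0,0)}

missing: P0.r0=1 P0.r1=1 P1.r0=0 P1.r1=0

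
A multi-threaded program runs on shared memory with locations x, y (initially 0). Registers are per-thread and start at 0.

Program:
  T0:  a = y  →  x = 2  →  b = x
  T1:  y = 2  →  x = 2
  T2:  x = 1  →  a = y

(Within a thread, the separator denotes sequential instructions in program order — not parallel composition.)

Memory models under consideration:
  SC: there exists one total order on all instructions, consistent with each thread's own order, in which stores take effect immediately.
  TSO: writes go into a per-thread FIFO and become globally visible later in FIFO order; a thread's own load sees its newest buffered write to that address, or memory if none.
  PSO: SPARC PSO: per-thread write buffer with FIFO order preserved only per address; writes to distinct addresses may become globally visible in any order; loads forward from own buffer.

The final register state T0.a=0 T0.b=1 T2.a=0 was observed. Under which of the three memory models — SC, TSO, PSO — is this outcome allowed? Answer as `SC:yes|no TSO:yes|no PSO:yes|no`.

outcome vector order: (T0.a,T0.b,T2.a)
SC: 7 outcomes — {(0,1,0); (0,1,2); (0,2,0); (0,2,2); (2,1,2); (2,2,0); (2,2,2)}
TSO: 8 outcomes — {(0,1,0); (0,1,2); (0,2,0); (0,2,2); (2,1,0); (2,1,2); (2,2,0); (2,2,2)}
PSO: 8 outcomes — {(0,1,0); (0,1,2); (0,2,0); (0,2,2); (2,1,0); (2,1,2); (2,2,0); (2,2,2)}
target (0,1,0) ∈ {SC,TSO,PSO}

SC:yes TSO:yes PSO:yes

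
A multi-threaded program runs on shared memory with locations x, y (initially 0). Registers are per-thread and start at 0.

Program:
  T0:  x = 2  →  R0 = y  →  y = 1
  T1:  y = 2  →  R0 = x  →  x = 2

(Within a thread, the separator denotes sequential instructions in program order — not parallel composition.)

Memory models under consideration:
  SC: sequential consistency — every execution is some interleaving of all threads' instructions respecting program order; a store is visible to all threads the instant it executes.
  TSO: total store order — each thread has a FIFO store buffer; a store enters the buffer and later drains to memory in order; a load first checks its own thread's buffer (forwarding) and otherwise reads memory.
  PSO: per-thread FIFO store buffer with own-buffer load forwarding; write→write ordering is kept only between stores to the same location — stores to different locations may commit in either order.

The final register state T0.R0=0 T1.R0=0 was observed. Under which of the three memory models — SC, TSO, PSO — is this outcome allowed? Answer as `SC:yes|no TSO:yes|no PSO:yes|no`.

SC:no TSO:yes PSO:yes

outcome vector order: (T0.R0,T1.R0)
under SC → (0,2); (2,0); (2,2)
under TSO → (0,0); (0,2); (2,0); (2,2)
under PSO → (0,0); (0,2); (2,0); (2,2)
target (0,0) ∈ {TSO,PSO}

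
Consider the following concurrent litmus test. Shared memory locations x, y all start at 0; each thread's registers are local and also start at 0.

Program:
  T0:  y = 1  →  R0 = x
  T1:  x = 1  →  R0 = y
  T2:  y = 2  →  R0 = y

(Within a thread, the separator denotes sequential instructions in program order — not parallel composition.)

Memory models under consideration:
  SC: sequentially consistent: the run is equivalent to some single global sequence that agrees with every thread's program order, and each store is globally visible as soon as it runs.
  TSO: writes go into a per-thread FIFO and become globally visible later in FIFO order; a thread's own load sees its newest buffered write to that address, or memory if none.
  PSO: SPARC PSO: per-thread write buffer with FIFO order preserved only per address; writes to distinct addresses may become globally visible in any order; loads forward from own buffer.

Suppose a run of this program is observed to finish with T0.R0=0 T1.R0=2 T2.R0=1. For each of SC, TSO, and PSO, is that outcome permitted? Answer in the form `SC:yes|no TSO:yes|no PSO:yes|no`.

SC:no TSO:yes PSO:yes

outcome vector order: (T0.R0,T1.R0,T2.R0)
SC (9): 0/1/1, 0/1/2, 0/2/2, 1/0/1, 1/0/2, 1/1/1, 1/1/2, 1/2/1, 1/2/2
TSO (12): 0/0/1, 0/0/2, 0/1/1, 0/1/2, 0/2/1, 0/2/2, 1/0/1, 1/0/2, 1/1/1, 1/1/2, 1/2/1, 1/2/2
PSO (12): 0/0/1, 0/0/2, 0/1/1, 0/1/2, 0/2/1, 0/2/2, 1/0/1, 1/0/2, 1/1/1, 1/1/2, 1/2/1, 1/2/2
target 0/2/1 ∈ {TSO,PSO}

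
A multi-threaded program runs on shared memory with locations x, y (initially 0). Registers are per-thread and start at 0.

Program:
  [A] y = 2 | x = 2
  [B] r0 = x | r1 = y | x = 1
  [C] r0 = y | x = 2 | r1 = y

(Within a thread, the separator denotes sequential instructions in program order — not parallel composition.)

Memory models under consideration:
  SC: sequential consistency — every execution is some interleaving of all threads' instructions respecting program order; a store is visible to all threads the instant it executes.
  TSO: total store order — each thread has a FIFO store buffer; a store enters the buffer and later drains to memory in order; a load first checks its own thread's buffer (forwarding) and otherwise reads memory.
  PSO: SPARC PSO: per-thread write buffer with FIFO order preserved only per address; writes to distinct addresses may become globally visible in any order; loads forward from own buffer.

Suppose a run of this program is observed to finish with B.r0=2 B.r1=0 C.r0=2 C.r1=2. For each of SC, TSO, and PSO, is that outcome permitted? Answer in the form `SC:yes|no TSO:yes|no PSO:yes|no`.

SC:no TSO:no PSO:yes

outcome vector order: (B.r0,B.r1,C.r0,C.r1)
SC (11): <0 0 0 0>; <0 0 0 2>; <0 0 2 2>; <0 2 0 0>; <0 2 0 2>; <0 2 2 2>; <2 0 0 0>; <2 0 0 2>; <2 2 0 0>; <2 2 0 2>; <2 2 2 2>
TSO (11): <0 0 0 0>; <0 0 0 2>; <0 0 2 2>; <0 2 0 0>; <0 2 0 2>; <0 2 2 2>; <2 0 0 0>; <2 0 0 2>; <2 2 0 0>; <2 2 0 2>; <2 2 2 2>
PSO (12): <0 0 0 0>; <0 0 0 2>; <0 0 2 2>; <0 2 0 0>; <0 2 0 2>; <0 2 2 2>; <2 0 0 0>; <2 0 0 2>; <2 0 2 2>; <2 2 0 0>; <2 2 0 2>; <2 2 2 2>
target <2 0 2 2> ∈ {PSO}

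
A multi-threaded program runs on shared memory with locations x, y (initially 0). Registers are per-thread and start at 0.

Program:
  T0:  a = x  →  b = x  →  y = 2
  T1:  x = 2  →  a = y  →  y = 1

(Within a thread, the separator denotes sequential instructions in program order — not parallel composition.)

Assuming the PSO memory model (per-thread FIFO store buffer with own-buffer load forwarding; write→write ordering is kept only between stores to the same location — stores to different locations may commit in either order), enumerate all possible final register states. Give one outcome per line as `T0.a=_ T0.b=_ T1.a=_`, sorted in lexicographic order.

T0.a=0 T0.b=0 T1.a=0
T0.a=0 T0.b=0 T1.a=2
T0.a=0 T0.b=2 T1.a=0
T0.a=0 T0.b=2 T1.a=2
T0.a=2 T0.b=2 T1.a=0
T0.a=2 T0.b=2 T1.a=2

outcome vector order: (T0.a,T0.b,T1.a)
|PSO outcomes| = 6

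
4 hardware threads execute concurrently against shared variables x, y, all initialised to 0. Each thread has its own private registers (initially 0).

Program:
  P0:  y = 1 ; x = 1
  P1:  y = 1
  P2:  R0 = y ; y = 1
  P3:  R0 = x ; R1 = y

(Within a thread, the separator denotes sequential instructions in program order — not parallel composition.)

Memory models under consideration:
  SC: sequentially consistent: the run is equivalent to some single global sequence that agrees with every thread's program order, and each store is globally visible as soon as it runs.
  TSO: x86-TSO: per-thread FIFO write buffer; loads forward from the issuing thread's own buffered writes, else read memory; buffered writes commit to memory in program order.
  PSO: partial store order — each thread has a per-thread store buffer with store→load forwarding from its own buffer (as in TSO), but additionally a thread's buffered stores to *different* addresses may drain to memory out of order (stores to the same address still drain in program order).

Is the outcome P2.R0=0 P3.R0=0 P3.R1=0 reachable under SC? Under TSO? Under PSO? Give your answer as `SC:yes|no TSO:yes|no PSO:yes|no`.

outcome vector order: (P2.R0,P3.R0,P3.R1)
[SC] allowed = {<0 0 0> <0 0 1> <0 1 1> <1 0 0> <1 0 1> <1 1 1>}
[TSO] allowed = {<0 0 0> <0 0 1> <0 1 1> <1 0 0> <1 0 1> <1 1 1>}
[PSO] allowed = {<0 0 0> <0 0 1> <0 1 0> <0 1 1> <1 0 0> <1 0 1> <1 1 0> <1 1 1>}
target <0 0 0> ∈ {SC,TSO,PSO}

SC:yes TSO:yes PSO:yes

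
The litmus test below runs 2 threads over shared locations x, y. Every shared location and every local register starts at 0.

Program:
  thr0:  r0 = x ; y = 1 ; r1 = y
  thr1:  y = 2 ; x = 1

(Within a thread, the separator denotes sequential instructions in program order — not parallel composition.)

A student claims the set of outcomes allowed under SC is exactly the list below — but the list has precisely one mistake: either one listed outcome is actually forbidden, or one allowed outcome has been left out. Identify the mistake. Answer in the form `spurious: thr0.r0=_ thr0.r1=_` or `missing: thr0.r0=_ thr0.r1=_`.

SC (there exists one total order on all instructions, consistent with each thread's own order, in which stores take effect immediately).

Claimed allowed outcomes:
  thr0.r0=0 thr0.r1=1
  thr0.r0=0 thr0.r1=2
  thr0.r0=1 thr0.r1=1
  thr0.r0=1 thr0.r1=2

spurious: thr0.r0=1 thr0.r1=2

outcome vector order: (thr0.r0,thr0.r1)
[SC] allowed = {<0 1>, <0 2>, <1 1>}
claimed∖SC = {<1 2>}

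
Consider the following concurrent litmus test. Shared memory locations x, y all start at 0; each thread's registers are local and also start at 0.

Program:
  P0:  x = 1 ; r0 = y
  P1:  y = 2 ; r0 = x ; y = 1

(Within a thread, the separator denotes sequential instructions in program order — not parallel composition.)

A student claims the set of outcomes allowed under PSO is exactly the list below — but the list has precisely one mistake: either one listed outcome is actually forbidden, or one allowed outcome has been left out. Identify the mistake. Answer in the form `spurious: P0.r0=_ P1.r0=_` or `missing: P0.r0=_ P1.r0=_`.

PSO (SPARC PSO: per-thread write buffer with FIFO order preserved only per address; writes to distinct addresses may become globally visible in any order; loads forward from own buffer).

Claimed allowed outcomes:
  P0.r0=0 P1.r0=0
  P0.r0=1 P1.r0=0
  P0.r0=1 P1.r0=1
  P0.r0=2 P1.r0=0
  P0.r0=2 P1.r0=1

outcome vector order: (P0.r0,P1.r0)
PSO: 6 outcomes — {<0 0>; <0 1>; <1 0>; <1 1>; <2 0>; <2 1>}
PSO∖claimed = {<0 1>}

missing: P0.r0=0 P1.r0=1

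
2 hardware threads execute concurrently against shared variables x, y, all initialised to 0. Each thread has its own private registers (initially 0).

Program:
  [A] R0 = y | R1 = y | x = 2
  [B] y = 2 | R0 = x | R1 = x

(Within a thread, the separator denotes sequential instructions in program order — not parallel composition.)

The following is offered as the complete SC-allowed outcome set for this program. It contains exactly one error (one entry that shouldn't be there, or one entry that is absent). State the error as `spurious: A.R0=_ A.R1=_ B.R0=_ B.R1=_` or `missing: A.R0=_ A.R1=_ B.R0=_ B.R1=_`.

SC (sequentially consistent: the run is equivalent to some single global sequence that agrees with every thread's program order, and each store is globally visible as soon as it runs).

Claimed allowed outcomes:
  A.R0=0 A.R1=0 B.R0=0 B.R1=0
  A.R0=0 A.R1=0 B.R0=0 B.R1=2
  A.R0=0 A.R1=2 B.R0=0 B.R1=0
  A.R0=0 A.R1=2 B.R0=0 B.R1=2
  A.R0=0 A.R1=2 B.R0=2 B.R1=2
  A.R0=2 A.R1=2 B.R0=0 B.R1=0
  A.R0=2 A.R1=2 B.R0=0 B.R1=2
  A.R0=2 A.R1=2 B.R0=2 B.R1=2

missing: A.R0=0 A.R1=0 B.R0=2 B.R1=2

outcome vector order: (A.R0,A.R1,B.R0,B.R1)
SC (9): 0/0/0/0, 0/0/0/2, 0/0/2/2, 0/2/0/0, 0/2/0/2, 0/2/2/2, 2/2/0/0, 2/2/0/2, 2/2/2/2
SC∖claimed = {0/0/2/2}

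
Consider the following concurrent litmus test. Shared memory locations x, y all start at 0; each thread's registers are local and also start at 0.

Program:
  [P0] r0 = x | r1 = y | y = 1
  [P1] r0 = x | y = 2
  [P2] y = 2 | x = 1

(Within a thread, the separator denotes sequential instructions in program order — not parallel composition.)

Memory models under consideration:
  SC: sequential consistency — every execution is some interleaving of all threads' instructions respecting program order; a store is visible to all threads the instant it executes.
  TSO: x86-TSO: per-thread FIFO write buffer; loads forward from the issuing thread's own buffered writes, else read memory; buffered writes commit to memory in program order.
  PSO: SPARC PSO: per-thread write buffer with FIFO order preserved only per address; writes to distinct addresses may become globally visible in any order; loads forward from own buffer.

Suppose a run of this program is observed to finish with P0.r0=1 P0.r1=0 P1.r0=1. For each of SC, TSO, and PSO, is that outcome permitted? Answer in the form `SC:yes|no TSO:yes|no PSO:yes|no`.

SC:no TSO:no PSO:yes

outcome vector order: (P0.r0,P0.r1,P1.r0)
under SC → <0 0 0>; <0 0 1>; <0 2 0>; <0 2 1>; <1 2 0>; <1 2 1>
under TSO → <0 0 0>; <0 0 1>; <0 2 0>; <0 2 1>; <1 2 0>; <1 2 1>
under PSO → <0 0 0>; <0 0 1>; <0 2 0>; <0 2 1>; <1 0 0>; <1 0 1>; <1 2 0>; <1 2 1>
target <1 0 1> ∈ {PSO}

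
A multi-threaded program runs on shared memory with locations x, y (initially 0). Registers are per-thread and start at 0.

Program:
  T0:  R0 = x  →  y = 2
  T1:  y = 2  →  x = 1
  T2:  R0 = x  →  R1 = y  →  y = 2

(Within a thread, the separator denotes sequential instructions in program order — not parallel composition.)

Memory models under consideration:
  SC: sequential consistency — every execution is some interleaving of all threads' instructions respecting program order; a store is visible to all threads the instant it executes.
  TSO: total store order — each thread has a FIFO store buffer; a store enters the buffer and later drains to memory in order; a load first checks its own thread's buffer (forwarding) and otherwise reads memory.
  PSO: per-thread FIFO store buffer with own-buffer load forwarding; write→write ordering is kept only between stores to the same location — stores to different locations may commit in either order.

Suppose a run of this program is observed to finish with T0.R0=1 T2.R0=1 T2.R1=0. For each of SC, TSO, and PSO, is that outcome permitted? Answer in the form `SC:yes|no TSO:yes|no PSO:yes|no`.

SC:no TSO:no PSO:yes

outcome vector order: (T0.R0,T2.R0,T2.R1)
SC (6): (0,0,0); (0,0,2); (0,1,2); (1,0,0); (1,0,2); (1,1,2)
TSO (6): (0,0,0); (0,0,2); (0,1,2); (1,0,0); (1,0,2); (1,1,2)
PSO (8): (0,0,0); (0,0,2); (0,1,0); (0,1,2); (1,0,0); (1,0,2); (1,1,0); (1,1,2)
target (1,1,0) ∈ {PSO}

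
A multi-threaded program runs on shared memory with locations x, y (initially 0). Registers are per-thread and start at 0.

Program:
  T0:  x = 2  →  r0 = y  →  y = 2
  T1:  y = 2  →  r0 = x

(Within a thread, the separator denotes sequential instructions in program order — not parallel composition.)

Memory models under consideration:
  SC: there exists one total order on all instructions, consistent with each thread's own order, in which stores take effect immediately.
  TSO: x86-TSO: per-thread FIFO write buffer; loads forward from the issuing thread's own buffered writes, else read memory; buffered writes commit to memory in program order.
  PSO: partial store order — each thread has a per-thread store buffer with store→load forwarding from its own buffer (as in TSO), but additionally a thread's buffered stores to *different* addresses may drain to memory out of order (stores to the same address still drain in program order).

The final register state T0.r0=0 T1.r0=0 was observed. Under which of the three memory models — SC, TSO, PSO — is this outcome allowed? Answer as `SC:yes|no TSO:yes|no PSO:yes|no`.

SC:no TSO:yes PSO:yes

outcome vector order: (T0.r0,T1.r0)
SC: 3 outcomes — {<0 2> <2 0> <2 2>}
TSO: 4 outcomes — {<0 0> <0 2> <2 0> <2 2>}
PSO: 4 outcomes — {<0 0> <0 2> <2 0> <2 2>}
target <0 0> ∈ {TSO,PSO}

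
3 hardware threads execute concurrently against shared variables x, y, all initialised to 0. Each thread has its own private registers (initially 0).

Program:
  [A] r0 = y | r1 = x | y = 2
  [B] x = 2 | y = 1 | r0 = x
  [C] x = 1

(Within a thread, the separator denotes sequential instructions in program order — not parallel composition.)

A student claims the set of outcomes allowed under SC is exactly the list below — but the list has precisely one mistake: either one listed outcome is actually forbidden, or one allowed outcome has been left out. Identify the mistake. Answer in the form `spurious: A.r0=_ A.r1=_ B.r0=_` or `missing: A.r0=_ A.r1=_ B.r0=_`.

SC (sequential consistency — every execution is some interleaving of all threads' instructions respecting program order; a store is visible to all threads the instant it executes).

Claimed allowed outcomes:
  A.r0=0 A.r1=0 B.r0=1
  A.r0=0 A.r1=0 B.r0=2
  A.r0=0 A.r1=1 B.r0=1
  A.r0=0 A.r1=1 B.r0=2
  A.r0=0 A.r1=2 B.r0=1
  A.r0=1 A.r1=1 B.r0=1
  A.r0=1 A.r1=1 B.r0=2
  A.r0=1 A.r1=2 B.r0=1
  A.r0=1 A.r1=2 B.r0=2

missing: A.r0=0 A.r1=2 B.r0=2

outcome vector order: (A.r0,A.r1,B.r0)
[SC] allowed = {001; 002; 011; 012; 021; 022; 111; 112; 121; 122}
SC∖claimed = {022}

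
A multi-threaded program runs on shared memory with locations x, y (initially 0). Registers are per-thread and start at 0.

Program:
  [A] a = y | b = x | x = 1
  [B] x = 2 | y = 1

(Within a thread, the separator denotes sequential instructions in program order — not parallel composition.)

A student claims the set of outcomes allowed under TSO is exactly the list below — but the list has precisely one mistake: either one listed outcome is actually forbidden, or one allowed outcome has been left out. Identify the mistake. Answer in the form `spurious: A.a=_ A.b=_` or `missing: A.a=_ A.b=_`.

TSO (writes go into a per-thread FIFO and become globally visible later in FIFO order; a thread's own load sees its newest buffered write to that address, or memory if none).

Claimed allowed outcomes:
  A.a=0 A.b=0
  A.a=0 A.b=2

missing: A.a=1 A.b=2

outcome vector order: (A.a,A.b)
TSO: 3 outcomes — {00, 02, 12}
TSO∖claimed = {12}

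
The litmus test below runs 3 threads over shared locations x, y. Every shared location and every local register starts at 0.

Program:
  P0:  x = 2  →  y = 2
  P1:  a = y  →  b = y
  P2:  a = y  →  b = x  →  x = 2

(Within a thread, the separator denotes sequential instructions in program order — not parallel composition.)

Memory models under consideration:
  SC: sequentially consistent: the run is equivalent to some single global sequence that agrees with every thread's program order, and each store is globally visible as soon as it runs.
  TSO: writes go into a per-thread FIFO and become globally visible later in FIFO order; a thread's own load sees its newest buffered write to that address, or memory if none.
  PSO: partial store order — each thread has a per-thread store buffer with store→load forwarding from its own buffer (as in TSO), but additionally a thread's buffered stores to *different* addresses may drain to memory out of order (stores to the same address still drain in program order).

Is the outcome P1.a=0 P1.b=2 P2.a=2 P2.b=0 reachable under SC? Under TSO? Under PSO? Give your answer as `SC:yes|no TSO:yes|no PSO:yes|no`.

SC:no TSO:no PSO:yes

outcome vector order: (P1.a,P1.b,P2.a,P2.b)
[SC] allowed = {0000, 0002, 0022, 0200, 0202, 0222, 2200, 2202, 2222}
[TSO] allowed = {0000, 0002, 0022, 0200, 0202, 0222, 2200, 2202, 2222}
[PSO] allowed = {0000, 0002, 0020, 0022, 0200, 0202, 0220, 0222, 2200, 2202, 2220, 2222}
target 0220 ∈ {PSO}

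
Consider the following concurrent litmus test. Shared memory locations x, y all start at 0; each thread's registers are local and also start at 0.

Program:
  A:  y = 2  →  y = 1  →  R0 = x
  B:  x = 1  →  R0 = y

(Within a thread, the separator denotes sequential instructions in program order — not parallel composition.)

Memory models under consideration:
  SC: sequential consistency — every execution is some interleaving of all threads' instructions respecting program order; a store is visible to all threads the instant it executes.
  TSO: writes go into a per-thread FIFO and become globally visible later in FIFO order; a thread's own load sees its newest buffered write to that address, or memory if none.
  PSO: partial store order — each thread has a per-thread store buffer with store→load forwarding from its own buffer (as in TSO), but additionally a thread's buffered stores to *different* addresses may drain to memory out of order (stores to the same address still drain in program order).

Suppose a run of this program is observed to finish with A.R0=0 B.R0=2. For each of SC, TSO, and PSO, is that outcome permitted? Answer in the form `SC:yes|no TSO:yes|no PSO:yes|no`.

SC:no TSO:yes PSO:yes

outcome vector order: (A.R0,B.R0)
SC: 4 outcomes — {<0 1>; <1 0>; <1 1>; <1 2>}
TSO: 6 outcomes — {<0 0>; <0 1>; <0 2>; <1 0>; <1 1>; <1 2>}
PSO: 6 outcomes — {<0 0>; <0 1>; <0 2>; <1 0>; <1 1>; <1 2>}
target <0 2> ∈ {TSO,PSO}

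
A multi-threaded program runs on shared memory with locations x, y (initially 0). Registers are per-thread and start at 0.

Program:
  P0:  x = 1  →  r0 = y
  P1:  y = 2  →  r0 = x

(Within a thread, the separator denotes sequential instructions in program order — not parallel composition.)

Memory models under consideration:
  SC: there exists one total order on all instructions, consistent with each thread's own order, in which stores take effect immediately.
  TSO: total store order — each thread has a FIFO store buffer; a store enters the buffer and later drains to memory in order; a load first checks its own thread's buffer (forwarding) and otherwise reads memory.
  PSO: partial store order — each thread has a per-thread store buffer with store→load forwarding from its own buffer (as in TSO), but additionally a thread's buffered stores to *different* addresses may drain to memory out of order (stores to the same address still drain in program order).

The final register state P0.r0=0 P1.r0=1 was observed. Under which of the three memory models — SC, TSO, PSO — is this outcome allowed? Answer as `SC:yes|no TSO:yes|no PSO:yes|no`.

SC:yes TSO:yes PSO:yes

outcome vector order: (P0.r0,P1.r0)
[SC] allowed = {01; 20; 21}
[TSO] allowed = {00; 01; 20; 21}
[PSO] allowed = {00; 01; 20; 21}
target 01 ∈ {SC,TSO,PSO}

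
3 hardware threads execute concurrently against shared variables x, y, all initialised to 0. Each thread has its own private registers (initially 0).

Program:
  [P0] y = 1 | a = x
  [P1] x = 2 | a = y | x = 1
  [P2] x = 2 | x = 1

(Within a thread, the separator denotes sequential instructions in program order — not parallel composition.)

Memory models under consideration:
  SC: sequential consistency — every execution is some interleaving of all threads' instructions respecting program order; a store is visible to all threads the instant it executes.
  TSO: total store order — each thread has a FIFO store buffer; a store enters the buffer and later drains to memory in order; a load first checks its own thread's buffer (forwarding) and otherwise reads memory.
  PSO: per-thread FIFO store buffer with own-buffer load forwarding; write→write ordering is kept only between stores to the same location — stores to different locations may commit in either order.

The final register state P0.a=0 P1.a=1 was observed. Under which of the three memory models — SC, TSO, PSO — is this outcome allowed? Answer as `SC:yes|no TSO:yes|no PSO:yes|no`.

outcome vector order: (P0.a,P1.a)
SC (5): <0 1>; <1 0>; <1 1>; <2 0>; <2 1>
TSO (6): <0 0>; <0 1>; <1 0>; <1 1>; <2 0>; <2 1>
PSO (6): <0 0>; <0 1>; <1 0>; <1 1>; <2 0>; <2 1>
target <0 1> ∈ {SC,TSO,PSO}

SC:yes TSO:yes PSO:yes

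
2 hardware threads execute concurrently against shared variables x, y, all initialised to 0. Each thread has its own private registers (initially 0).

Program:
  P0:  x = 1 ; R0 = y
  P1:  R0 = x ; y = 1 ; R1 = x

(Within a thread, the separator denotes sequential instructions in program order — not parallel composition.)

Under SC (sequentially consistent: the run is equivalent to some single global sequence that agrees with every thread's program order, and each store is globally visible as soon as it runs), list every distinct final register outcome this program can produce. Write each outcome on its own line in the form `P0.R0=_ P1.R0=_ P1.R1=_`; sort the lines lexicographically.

P0.R0=0 P1.R0=0 P1.R1=1
P0.R0=0 P1.R0=1 P1.R1=1
P0.R0=1 P1.R0=0 P1.R1=0
P0.R0=1 P1.R0=0 P1.R1=1
P0.R0=1 P1.R0=1 P1.R1=1

outcome vector order: (P0.R0,P1.R0,P1.R1)
|SC outcomes| = 5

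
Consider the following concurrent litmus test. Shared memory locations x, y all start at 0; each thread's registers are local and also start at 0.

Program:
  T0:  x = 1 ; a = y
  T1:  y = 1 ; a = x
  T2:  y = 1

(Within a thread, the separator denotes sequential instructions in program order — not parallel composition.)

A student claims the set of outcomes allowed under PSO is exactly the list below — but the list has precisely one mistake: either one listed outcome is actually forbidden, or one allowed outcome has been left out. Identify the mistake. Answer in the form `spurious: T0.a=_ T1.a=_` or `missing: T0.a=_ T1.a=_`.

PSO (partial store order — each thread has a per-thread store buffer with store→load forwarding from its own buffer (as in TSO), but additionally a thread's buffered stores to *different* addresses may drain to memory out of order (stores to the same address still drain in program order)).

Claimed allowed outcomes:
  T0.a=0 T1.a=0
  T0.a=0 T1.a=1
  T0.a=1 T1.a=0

missing: T0.a=1 T1.a=1

outcome vector order: (T0.a,T1.a)
PSO: 4 outcomes — {00; 01; 10; 11}
PSO∖claimed = {11}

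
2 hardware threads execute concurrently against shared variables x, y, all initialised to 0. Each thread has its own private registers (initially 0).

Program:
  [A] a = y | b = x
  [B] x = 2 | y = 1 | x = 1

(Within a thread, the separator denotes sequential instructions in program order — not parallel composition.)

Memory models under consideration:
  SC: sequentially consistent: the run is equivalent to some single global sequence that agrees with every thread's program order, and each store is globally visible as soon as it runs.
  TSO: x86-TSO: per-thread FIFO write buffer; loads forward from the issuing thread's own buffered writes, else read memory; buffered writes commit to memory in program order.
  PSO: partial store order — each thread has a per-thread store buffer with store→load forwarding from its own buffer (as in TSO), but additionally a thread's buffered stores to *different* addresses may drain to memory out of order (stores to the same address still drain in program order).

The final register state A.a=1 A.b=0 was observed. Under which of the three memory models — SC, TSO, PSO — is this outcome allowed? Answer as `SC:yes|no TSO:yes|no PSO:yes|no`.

outcome vector order: (A.a,A.b)
[SC] allowed = {<0 0>, <0 1>, <0 2>, <1 1>, <1 2>}
[TSO] allowed = {<0 0>, <0 1>, <0 2>, <1 1>, <1 2>}
[PSO] allowed = {<0 0>, <0 1>, <0 2>, <1 0>, <1 1>, <1 2>}
target <1 0> ∈ {PSO}

SC:no TSO:no PSO:yes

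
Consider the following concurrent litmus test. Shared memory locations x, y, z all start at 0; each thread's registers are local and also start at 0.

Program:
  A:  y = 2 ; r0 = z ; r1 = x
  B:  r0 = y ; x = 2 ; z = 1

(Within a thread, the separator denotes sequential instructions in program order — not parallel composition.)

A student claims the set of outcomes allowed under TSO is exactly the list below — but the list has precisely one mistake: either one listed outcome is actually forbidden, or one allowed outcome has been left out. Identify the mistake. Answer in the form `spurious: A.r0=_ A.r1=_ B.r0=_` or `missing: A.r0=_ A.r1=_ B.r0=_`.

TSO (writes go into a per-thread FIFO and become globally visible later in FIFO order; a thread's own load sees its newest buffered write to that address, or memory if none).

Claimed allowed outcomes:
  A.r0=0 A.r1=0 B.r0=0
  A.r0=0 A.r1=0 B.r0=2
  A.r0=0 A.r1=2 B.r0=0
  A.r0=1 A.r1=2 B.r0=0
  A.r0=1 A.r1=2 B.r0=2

outcome vector order: (A.r0,A.r1,B.r0)
TSO: 6 outcomes — {0/0/0 0/0/2 0/2/0 0/2/2 1/2/0 1/2/2}
TSO∖claimed = {0/2/2}

missing: A.r0=0 A.r1=2 B.r0=2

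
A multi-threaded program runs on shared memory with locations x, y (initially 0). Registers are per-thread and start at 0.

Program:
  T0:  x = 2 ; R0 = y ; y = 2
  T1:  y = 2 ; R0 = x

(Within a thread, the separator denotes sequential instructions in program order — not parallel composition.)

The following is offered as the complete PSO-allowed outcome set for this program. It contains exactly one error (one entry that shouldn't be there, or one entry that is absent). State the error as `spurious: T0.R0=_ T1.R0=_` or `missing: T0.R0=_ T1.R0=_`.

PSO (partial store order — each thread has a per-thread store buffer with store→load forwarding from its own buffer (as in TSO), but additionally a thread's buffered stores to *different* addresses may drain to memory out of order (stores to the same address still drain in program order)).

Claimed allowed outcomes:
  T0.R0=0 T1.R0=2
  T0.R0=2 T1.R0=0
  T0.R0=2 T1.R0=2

outcome vector order: (T0.R0,T1.R0)
PSO: 4 outcomes — {00, 02, 20, 22}
PSO∖claimed = {00}

missing: T0.R0=0 T1.R0=0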